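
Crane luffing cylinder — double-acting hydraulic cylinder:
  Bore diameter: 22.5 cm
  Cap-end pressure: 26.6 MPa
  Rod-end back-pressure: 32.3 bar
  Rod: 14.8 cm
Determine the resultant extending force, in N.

Cap-side area A_cap = π/4 × (22.5 cm)² = 397.6 cm^2
Rod-side annular area A_ann = π/4 × (22.5² − 14.8²) = 225.6 cm^2
Net thrust = P_cap·A_cap − P_rod·A_ann = 1.058e6 N − 72860 N

F ≈ 9.85e5 N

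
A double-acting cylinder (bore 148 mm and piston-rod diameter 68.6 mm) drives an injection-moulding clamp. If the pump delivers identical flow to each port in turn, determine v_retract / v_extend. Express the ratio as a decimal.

Cap-side area A_cap = π/4 × (148 mm)² = 17200 mm^2
Rod-side annular area A_ann = π/4 × (148² − 68.6²) = 13510 mm^2
For equal Q, v ∝ 1/A, so v_ret/v_ext = A_cap/A_ann.

v_ret/v_ext ≈ 1.27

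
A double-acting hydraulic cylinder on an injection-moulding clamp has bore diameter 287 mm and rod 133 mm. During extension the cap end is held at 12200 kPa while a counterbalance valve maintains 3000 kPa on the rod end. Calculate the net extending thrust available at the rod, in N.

F ≈ 6.37e5 N

Cap-side area A_cap = π/4 × (287 mm)² = 64690 mm^2
Rod-side annular area A_ann = π/4 × (287² − 133²) = 50800 mm^2
Net thrust = P_cap·A_cap − P_rod·A_ann = 7.892e5 N − 1.524e5 N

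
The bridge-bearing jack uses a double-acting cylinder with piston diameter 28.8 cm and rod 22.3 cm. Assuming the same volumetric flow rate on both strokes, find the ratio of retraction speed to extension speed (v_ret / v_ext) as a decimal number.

v_ret/v_ext ≈ 2.50

Cap-side area A_cap = π/4 × (28.8 cm)² = 651.4 cm^2
Rod-side annular area A_ann = π/4 × (28.8² − 22.3²) = 260.9 cm^2
For equal Q, v ∝ 1/A, so v_ret/v_ext = A_cap/A_ann.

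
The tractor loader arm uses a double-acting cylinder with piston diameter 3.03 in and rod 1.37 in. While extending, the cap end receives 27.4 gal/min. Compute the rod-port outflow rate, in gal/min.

Q_out ≈ 21.8 gal/min

Cap-side area A_cap = π/4 × (3.03 in)² = 7.211 in^2
Rod-side annular area A_ann = π/4 × (3.03² − 1.37²) = 5.737 in^2
Piston speed v = Q_in/A_cap; rod-end outflow Q_out = v × A_ann = Q_in × A_ann/A_cap.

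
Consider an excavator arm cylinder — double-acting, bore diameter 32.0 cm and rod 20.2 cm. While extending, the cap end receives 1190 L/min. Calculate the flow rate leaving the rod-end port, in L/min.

Cap-side area A_cap = π/4 × (32.0 cm)² = 804.2 cm^2
Rod-side annular area A_ann = π/4 × (32.0² − 20.2²) = 483.8 cm^2
Piston speed v = Q_in/A_cap; rod-end outflow Q_out = v × A_ann = Q_in × A_ann/A_cap.

Q_out ≈ 716 L/min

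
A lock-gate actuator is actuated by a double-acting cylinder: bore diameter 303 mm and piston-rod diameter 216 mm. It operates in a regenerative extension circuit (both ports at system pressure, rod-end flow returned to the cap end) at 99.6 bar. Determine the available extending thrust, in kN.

F ≈ 365 kN

With equal pressure on both faces, forces on the annular region cancel; the net push is pressure × rod cross-section.
Rod cross-section A_rod = π/4 × (216 mm)² = 36640 mm^2
F = P × A_rod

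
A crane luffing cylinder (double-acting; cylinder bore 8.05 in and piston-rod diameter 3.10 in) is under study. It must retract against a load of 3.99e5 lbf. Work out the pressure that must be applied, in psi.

Rod-side annular area A_ann = π/4 × (8.05² − 3.10²) = 43.35 in^2
Retraction: pressure acts on the annular area.
P = F / A = 3.99e5 lbf / A

P ≈ 9200 psi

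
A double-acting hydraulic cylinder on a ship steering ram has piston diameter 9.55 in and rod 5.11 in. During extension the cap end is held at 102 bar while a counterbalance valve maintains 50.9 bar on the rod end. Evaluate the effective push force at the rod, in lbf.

F ≈ 68200 lbf

Cap-side area A_cap = π/4 × (9.55 in)² = 71.63 in^2
Rod-side annular area A_ann = π/4 × (9.55² − 5.11²) = 51.12 in^2
Net thrust = P_cap·A_cap − P_rod·A_ann = 1.060e5 lbf − 37740 lbf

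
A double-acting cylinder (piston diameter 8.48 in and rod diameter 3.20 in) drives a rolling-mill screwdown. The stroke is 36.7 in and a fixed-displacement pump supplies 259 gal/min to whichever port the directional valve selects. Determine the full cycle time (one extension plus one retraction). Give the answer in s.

t ≈ 3.86 s

Cap-side area A_cap = π/4 × (8.48 in)² = 56.48 in^2
Rod-side annular area A_ann = π/4 × (8.48² − 3.20²) = 48.44 in^2
t_ext = A_cap·L/Q = 2.079 s
t_ret = A_ann·L/Q = 1.783 s
t_cycle = t_ext + t_ret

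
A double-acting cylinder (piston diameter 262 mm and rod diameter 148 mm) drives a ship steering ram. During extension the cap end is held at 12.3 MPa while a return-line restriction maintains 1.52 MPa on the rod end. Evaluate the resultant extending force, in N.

Cap-side area A_cap = π/4 × (262 mm)² = 53910 mm^2
Rod-side annular area A_ann = π/4 × (262² − 148²) = 36710 mm^2
Net thrust = P_cap·A_cap − P_rod·A_ann = 6.631e5 N − 55800 N

F ≈ 6.07e5 N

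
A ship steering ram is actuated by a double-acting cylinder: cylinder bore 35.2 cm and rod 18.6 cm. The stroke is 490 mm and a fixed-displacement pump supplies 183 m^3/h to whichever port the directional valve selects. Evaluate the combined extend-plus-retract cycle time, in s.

t ≈ 1.61 s

Cap-side area A_cap = π/4 × (35.2 cm)² = 973.1 cm^2
Rod-side annular area A_ann = π/4 × (35.2² − 18.6²) = 701.4 cm^2
t_ext = A_cap·L/Q = 0.9380 s
t_ret = A_ann·L/Q = 0.6761 s
t_cycle = t_ext + t_ret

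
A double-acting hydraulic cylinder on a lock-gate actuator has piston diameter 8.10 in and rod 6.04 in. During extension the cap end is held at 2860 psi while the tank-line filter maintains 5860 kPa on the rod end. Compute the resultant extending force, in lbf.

Cap-side area A_cap = π/4 × (8.10 in)² = 51.53 in^2
Rod-side annular area A_ann = π/4 × (8.10² − 6.04²) = 22.88 in^2
Net thrust = P_cap·A_cap − P_rod·A_ann = 1.474e5 lbf − 19440 lbf

F ≈ 1.28e5 lbf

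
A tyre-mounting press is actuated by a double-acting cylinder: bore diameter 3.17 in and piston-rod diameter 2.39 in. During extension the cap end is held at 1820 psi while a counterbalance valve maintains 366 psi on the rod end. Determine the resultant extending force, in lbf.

Cap-side area A_cap = π/4 × (3.17 in)² = 7.892 in^2
Rod-side annular area A_ann = π/4 × (3.17² − 2.39²) = 3.406 in^2
Net thrust = P_cap·A_cap − P_rod·A_ann = 14360 lbf − 1247 lbf

F ≈ 13100 lbf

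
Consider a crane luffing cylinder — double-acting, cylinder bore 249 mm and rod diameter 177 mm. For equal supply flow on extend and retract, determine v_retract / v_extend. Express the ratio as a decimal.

v_ret/v_ext ≈ 2.02

Cap-side area A_cap = π/4 × (249 mm)² = 48700 mm^2
Rod-side annular area A_ann = π/4 × (249² − 177²) = 24090 mm^2
For equal Q, v ∝ 1/A, so v_ret/v_ext = A_cap/A_ann.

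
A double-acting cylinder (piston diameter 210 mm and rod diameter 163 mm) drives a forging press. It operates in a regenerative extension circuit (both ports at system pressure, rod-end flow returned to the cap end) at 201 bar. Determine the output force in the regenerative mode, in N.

With equal pressure on both faces, forces on the annular region cancel; the net push is pressure × rod cross-section.
Rod cross-section A_rod = π/4 × (163 mm)² = 20870 mm^2
F = P × A_rod

F ≈ 4.19e5 N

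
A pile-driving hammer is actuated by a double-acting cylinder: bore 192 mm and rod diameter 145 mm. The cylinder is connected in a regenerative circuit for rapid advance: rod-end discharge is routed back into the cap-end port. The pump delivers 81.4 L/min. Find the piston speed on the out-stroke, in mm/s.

v ≈ 82.2 mm/s

In regeneration the rod-end outflow joins the pump flow into the cap end, so the net volume the pump must supply per unit advance equals the rod cross-section area.
Rod cross-section A_rod = π/4 × (145 mm)² = 16510 mm^2
v = Q_pump / A_rod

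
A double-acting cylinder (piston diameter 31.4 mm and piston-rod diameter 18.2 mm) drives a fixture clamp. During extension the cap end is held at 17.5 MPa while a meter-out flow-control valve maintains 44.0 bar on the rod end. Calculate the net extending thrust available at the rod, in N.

F ≈ 11300 N

Cap-side area A_cap = π/4 × (31.4 mm)² = 774.4 mm^2
Rod-side annular area A_ann = π/4 × (31.4² − 18.2²) = 514.2 mm^2
Net thrust = P_cap·A_cap − P_rod·A_ann = 13550 N − 2263 N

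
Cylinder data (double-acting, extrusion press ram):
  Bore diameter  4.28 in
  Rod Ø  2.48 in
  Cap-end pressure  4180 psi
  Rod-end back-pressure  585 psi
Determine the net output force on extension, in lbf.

F ≈ 54500 lbf

Cap-side area A_cap = π/4 × (4.28 in)² = 14.39 in^2
Rod-side annular area A_ann = π/4 × (4.28² − 2.48²) = 9.557 in^2
Net thrust = P_cap·A_cap − P_rod·A_ann = 60140 lbf − 5591 lbf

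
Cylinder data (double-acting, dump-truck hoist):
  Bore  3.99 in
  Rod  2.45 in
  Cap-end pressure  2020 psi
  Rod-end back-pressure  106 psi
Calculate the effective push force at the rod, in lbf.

F ≈ 24400 lbf

Cap-side area A_cap = π/4 × (3.99 in)² = 12.50 in^2
Rod-side annular area A_ann = π/4 × (3.99² − 2.45²) = 7.789 in^2
Net thrust = P_cap·A_cap − P_rod·A_ann = 25260 lbf − 825.7 lbf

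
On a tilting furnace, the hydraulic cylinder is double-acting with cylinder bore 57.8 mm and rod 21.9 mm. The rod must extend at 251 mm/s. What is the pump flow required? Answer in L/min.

Q ≈ 39.5 L/min

Cap-side area A_cap = π/4 × (57.8 mm)² = 2624 mm^2
Q = A × v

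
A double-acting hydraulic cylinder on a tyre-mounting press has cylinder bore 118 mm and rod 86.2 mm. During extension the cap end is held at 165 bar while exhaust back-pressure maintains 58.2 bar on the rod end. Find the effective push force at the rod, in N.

Cap-side area A_cap = π/4 × (118 mm)² = 10940 mm^2
Rod-side annular area A_ann = π/4 × (118² − 86.2²) = 5100 mm^2
Net thrust = P_cap·A_cap − P_rod·A_ann = 1.804e5 N − 29680 N

F ≈ 1.51e5 N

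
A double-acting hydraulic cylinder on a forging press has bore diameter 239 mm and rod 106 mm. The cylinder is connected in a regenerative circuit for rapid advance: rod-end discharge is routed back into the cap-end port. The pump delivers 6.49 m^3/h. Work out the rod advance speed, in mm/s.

In regeneration the rod-end outflow joins the pump flow into the cap end, so the net volume the pump must supply per unit advance equals the rod cross-section area.
Rod cross-section A_rod = π/4 × (106 mm)² = 8825 mm^2
v = Q_pump / A_rod

v ≈ 204 mm/s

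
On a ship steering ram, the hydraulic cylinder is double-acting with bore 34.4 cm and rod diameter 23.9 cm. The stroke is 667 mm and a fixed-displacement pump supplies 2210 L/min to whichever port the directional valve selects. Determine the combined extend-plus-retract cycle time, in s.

Cap-side area A_cap = π/4 × (34.4 cm)² = 929.4 cm^2
Rod-side annular area A_ann = π/4 × (34.4² − 23.9²) = 480.8 cm^2
t_ext = A_cap·L/Q = 1.683 s
t_ret = A_ann·L/Q = 0.8706 s
t_cycle = t_ext + t_ret

t ≈ 2.55 s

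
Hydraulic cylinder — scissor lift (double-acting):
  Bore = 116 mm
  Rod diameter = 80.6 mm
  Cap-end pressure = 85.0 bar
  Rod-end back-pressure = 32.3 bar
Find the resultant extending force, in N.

Cap-side area A_cap = π/4 × (116 mm)² = 10570 mm^2
Rod-side annular area A_ann = π/4 × (116² − 80.6²) = 5466 mm^2
Net thrust = P_cap·A_cap − P_rod·A_ann = 89830 N − 17660 N

F ≈ 72200 N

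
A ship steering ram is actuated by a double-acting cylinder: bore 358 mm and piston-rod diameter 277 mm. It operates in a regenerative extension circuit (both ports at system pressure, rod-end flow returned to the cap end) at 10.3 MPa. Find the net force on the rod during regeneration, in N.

With equal pressure on both faces, forces on the annular region cancel; the net push is pressure × rod cross-section.
Rod cross-section A_rod = π/4 × (277 mm)² = 60260 mm^2
F = P × A_rod

F ≈ 6.21e5 N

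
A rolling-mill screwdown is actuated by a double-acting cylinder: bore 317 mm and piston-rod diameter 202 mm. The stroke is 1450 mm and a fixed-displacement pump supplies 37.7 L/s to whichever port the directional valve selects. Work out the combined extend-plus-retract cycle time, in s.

t ≈ 4.84 s

Cap-side area A_cap = π/4 × (317 mm)² = 78920 mm^2
Rod-side annular area A_ann = π/4 × (317² − 202²) = 46880 mm^2
t_ext = A_cap·L/Q = 3.036 s
t_ret = A_ann·L/Q = 1.803 s
t_cycle = t_ext + t_ret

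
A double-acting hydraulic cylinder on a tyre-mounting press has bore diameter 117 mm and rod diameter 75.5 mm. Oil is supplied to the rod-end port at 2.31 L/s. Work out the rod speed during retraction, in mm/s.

Rod-side annular area A_ann = π/4 × (117² − 75.5²) = 6274 mm^2
Flow into the rod-end port fills the annular volume.
v = Q / A

v ≈ 368 mm/s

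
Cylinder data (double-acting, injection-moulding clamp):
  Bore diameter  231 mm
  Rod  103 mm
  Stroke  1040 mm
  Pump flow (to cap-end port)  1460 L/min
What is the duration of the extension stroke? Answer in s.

t ≈ 1.79 s

Cap-side area A_cap = π/4 × (231 mm)² = 41910 mm^2
Swept volume V = A × L; t = V / Q = A·L / Q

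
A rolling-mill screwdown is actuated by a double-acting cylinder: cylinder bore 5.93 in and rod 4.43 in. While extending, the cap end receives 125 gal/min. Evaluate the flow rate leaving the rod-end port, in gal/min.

Cap-side area A_cap = π/4 × (5.93 in)² = 27.62 in^2
Rod-side annular area A_ann = π/4 × (5.93² − 4.43²) = 12.21 in^2
Piston speed v = Q_in/A_cap; rod-end outflow Q_out = v × A_ann = Q_in × A_ann/A_cap.

Q_out ≈ 55.2 gal/min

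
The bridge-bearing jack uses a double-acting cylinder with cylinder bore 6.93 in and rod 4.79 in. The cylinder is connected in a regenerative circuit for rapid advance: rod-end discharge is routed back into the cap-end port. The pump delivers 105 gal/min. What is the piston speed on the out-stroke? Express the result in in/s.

v ≈ 22.4 in/s

In regeneration the rod-end outflow joins the pump flow into the cap end, so the net volume the pump must supply per unit advance equals the rod cross-section area.
Rod cross-section A_rod = π/4 × (4.79 in)² = 18.02 in^2
v = Q_pump / A_rod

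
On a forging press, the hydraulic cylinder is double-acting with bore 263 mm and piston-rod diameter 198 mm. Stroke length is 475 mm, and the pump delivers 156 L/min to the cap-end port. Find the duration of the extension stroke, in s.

Cap-side area A_cap = π/4 × (263 mm)² = 54330 mm^2
Swept volume V = A × L; t = V / Q = A·L / Q

t ≈ 9.92 s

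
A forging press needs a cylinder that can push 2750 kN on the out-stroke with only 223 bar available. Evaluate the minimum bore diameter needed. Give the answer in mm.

D ≈ 396 mm

Extension force acts on the full piston face: F = P × (π/4)D².
D = √(4F / (πP)) = √(4 × 2750 kN / (π × 223 bar))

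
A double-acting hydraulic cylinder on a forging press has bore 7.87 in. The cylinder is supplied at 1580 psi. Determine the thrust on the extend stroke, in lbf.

F ≈ 76900 lbf

Cap-side area A_cap = π/4 × (7.87 in)² = 48.65 in^2
F = P × A_cap = 1580 psi × A_cap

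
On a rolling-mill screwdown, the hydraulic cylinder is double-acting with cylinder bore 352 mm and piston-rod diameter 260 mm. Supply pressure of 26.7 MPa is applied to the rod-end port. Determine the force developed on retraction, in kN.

F ≈ 1180 kN

Rod-side annular area A_ann = π/4 × (352² − 260²) = 44220 mm^2
On retraction the pressure acts on the annular area (bore minus rod).
F = P × A_ann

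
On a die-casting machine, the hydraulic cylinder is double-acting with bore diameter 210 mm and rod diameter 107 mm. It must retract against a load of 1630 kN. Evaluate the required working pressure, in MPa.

P ≈ 63.6 MPa

Rod-side annular area A_ann = π/4 × (210² − 107²) = 25640 mm^2
Retraction: pressure acts on the annular area.
P = F / A = 1630 kN / A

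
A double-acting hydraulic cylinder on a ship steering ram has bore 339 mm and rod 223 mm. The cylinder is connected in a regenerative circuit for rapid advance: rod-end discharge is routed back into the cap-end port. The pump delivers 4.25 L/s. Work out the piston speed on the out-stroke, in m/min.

In regeneration the rod-end outflow joins the pump flow into the cap end, so the net volume the pump must supply per unit advance equals the rod cross-section area.
Rod cross-section A_rod = π/4 × (223 mm)² = 39060 mm^2
v = Q_pump / A_rod

v ≈ 6.53 m/min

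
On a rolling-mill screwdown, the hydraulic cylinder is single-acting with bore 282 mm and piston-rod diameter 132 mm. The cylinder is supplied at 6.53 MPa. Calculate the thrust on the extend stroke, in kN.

Cap-side area A_cap = π/4 × (282 mm)² = 62460 mm^2
F = P × A_cap = 6.53 MPa × A_cap

F ≈ 408 kN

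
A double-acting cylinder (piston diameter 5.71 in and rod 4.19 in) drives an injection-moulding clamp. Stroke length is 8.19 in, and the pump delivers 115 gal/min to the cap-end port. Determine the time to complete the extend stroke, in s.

t ≈ 0.474 s

Cap-side area A_cap = π/4 × (5.71 in)² = 25.61 in^2
Swept volume V = A × L; t = V / Q = A·L / Q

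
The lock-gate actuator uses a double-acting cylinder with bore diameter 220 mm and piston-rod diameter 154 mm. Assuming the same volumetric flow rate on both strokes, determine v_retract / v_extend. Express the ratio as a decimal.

Cap-side area A_cap = π/4 × (220 mm)² = 38010 mm^2
Rod-side annular area A_ann = π/4 × (220² − 154²) = 19390 mm^2
For equal Q, v ∝ 1/A, so v_ret/v_ext = A_cap/A_ann.

v_ret/v_ext ≈ 1.96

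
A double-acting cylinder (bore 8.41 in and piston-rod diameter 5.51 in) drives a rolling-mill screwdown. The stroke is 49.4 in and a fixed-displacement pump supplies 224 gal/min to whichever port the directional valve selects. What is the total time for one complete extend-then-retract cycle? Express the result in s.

Cap-side area A_cap = π/4 × (8.41 in)² = 55.55 in^2
Rod-side annular area A_ann = π/4 × (8.41² − 5.51²) = 31.70 in^2
t_ext = A_cap·L/Q = 3.182 s
t_ret = A_ann·L/Q = 1.816 s
t_cycle = t_ext + t_ret

t ≈ 5.00 s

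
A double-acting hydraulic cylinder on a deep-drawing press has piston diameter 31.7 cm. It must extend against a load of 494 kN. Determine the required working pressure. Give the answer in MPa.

Cap-side area A_cap = π/4 × (31.7 cm)² = 789.2 cm^2
P = F / A = 494 kN / A

P ≈ 6.26 MPa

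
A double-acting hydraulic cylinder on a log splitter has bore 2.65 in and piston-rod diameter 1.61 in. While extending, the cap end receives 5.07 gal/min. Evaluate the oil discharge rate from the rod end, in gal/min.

Q_out ≈ 3.20 gal/min

Cap-side area A_cap = π/4 × (2.65 in)² = 5.515 in^2
Rod-side annular area A_ann = π/4 × (2.65² − 1.61²) = 3.480 in^2
Piston speed v = Q_in/A_cap; rod-end outflow Q_out = v × A_ann = Q_in × A_ann/A_cap.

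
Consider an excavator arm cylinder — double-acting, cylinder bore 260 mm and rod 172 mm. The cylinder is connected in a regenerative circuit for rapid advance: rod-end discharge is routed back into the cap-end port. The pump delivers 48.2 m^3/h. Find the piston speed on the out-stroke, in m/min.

v ≈ 34.6 m/min

In regeneration the rod-end outflow joins the pump flow into the cap end, so the net volume the pump must supply per unit advance equals the rod cross-section area.
Rod cross-section A_rod = π/4 × (172 mm)² = 23240 mm^2
v = Q_pump / A_rod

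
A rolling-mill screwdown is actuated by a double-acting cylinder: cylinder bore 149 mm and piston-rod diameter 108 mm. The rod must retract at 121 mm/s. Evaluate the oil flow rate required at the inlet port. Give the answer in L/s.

Q ≈ 1.00 L/s

Rod-side annular area A_ann = π/4 × (149² − 108²) = 8276 mm^2
Q = A × v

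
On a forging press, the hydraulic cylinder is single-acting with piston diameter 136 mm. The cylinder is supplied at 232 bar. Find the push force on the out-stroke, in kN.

F ≈ 337 kN

Cap-side area A_cap = π/4 × (136 mm)² = 14530 mm^2
F = P × A_cap = 232 bar × A_cap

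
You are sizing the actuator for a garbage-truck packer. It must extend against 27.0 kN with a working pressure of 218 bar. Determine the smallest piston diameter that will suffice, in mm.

Extension force acts on the full piston face: F = P × (π/4)D².
D = √(4F / (πP)) = √(4 × 27.0 kN / (π × 218 bar))

D ≈ 39.7 mm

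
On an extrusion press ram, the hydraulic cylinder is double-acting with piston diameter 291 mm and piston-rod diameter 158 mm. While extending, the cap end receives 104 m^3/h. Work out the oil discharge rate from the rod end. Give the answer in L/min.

Q_out ≈ 1220 L/min

Cap-side area A_cap = π/4 × (291 mm)² = 66510 mm^2
Rod-side annular area A_ann = π/4 × (291² − 158²) = 46900 mm^2
Piston speed v = Q_in/A_cap; rod-end outflow Q_out = v × A_ann = Q_in × A_ann/A_cap.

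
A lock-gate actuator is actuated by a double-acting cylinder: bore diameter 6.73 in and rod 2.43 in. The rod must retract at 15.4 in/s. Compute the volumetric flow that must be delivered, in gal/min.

Rod-side annular area A_ann = π/4 × (6.73² − 2.43²) = 30.94 in^2
Q = A × v

Q ≈ 124 gal/min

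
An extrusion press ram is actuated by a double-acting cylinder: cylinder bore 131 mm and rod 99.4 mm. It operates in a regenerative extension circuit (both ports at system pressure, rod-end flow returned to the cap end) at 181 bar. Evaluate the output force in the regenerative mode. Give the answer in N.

F ≈ 1.40e5 N

With equal pressure on both faces, forces on the annular region cancel; the net push is pressure × rod cross-section.
Rod cross-section A_rod = π/4 × (99.4 mm)² = 7760 mm^2
F = P × A_rod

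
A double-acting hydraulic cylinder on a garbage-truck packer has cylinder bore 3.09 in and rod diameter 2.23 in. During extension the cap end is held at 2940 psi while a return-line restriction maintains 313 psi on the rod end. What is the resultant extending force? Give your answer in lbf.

Cap-side area A_cap = π/4 × (3.09 in)² = 7.499 in^2
Rod-side annular area A_ann = π/4 × (3.09² − 2.23²) = 3.593 in^2
Net thrust = P_cap·A_cap − P_rod·A_ann = 22050 lbf − 1125 lbf

F ≈ 20900 lbf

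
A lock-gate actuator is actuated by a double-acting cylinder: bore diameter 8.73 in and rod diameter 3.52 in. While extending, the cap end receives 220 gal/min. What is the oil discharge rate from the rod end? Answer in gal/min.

Q_out ≈ 184 gal/min

Cap-side area A_cap = π/4 × (8.73 in)² = 59.86 in^2
Rod-side annular area A_ann = π/4 × (8.73² − 3.52²) = 50.13 in^2
Piston speed v = Q_in/A_cap; rod-end outflow Q_out = v × A_ann = Q_in × A_ann/A_cap.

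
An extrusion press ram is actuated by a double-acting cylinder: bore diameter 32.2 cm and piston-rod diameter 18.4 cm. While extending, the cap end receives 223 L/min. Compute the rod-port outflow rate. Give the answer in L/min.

Q_out ≈ 150 L/min

Cap-side area A_cap = π/4 × (32.2 cm)² = 814.3 cm^2
Rod-side annular area A_ann = π/4 × (32.2² − 18.4²) = 548.4 cm^2
Piston speed v = Q_in/A_cap; rod-end outflow Q_out = v × A_ann = Q_in × A_ann/A_cap.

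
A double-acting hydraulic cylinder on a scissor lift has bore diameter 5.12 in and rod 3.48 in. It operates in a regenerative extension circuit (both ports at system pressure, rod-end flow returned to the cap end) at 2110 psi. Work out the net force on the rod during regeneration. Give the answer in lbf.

With equal pressure on both faces, forces on the annular region cancel; the net push is pressure × rod cross-section.
Rod cross-section A_rod = π/4 × (3.48 in)² = 9.511 in^2
F = P × A_rod

F ≈ 20100 lbf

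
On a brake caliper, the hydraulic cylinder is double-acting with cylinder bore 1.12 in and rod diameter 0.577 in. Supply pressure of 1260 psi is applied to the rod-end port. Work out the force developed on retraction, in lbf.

Rod-side annular area A_ann = π/4 × (1.12² − 0.577²) = 0.7237 in^2
On retraction the pressure acts on the annular area (bore minus rod).
F = P × A_ann

F ≈ 912 lbf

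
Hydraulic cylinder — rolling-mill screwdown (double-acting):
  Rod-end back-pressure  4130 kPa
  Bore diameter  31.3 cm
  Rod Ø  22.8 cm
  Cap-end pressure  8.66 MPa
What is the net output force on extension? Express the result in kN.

F ≈ 517 kN

Cap-side area A_cap = π/4 × (31.3 cm)² = 769.4 cm^2
Rod-side annular area A_ann = π/4 × (31.3² − 22.8²) = 361.2 cm^2
Net thrust = P_cap·A_cap − P_rod·A_ann = 666.3 kN − 149.2 kN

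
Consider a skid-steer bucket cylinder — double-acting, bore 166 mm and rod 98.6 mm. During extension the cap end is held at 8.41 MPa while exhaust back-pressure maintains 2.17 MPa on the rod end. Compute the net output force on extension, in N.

Cap-side area A_cap = π/4 × (166 mm)² = 21640 mm^2
Rod-side annular area A_ann = π/4 × (166² − 98.6²) = 14010 mm^2
Net thrust = P_cap·A_cap − P_rod·A_ann = 1.820e5 N − 30390 N

F ≈ 1.52e5 N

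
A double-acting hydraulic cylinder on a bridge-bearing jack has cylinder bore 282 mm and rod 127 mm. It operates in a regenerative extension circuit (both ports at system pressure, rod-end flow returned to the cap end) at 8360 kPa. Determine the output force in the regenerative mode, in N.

F ≈ 1.06e5 N

With equal pressure on both faces, forces on the annular region cancel; the net push is pressure × rod cross-section.
Rod cross-section A_rod = π/4 × (127 mm)² = 12670 mm^2
F = P × A_rod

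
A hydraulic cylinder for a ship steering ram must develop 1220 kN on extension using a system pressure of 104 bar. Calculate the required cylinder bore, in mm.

Extension force acts on the full piston face: F = P × (π/4)D².
D = √(4F / (πP)) = √(4 × 1220 kN / (π × 104 bar))

D ≈ 386 mm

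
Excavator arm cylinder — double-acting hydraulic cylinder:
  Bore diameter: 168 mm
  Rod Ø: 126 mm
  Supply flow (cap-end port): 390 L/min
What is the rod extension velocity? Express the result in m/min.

Cap-side area A_cap = π/4 × (168 mm)² = 22170 mm^2
v = Q / A

v ≈ 17.6 m/min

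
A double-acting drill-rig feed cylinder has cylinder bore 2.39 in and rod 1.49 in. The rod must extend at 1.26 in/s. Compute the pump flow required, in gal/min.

Cap-side area A_cap = π/4 × (2.39 in)² = 4.486 in^2
Q = A × v

Q ≈ 1.47 gal/min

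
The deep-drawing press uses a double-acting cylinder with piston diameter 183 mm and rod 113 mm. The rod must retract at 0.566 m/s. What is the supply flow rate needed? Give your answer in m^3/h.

Rod-side annular area A_ann = π/4 × (183² − 113²) = 16270 mm^2
Q = A × v

Q ≈ 33.2 m^3/h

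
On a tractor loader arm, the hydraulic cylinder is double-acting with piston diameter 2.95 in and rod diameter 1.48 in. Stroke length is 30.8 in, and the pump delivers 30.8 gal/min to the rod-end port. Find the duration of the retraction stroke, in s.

Rod-side annular area A_ann = π/4 × (2.95² − 1.48²) = 5.115 in^2
Swept volume V = A × L; t = V / Q = A·L / Q

t ≈ 1.33 s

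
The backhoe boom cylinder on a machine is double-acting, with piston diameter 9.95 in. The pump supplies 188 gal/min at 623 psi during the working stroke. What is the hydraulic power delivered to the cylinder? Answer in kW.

W ≈ 50.9 kW

Hydraulic power = P × Q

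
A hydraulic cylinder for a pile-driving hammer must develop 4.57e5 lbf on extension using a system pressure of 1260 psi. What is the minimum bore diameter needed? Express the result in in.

Extension force acts on the full piston face: F = P × (π/4)D².
D = √(4F / (πP)) = √(4 × 4.57e5 lbf / (π × 1260 psi))

D ≈ 21.5 in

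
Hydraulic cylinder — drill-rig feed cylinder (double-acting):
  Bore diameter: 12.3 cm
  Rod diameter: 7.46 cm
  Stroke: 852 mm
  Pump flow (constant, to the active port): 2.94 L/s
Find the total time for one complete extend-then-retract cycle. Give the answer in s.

Cap-side area A_cap = π/4 × (12.3 cm)² = 118.8 cm^2
Rod-side annular area A_ann = π/4 × (12.3² − 7.46²) = 75.11 cm^2
t_ext = A_cap·L/Q = 3.443 s
t_ret = A_ann·L/Q = 2.177 s
t_cycle = t_ext + t_ret

t ≈ 5.62 s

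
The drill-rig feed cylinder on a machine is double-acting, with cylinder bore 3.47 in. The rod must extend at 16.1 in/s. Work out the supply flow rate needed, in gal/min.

Q ≈ 39.5 gal/min

Cap-side area A_cap = π/4 × (3.47 in)² = 9.457 in^2
Q = A × v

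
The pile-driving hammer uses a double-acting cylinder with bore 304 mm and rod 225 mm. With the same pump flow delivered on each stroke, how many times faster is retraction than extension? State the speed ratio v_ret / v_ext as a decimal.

v_ret/v_ext ≈ 2.21

Cap-side area A_cap = π/4 × (304 mm)² = 72580 mm^2
Rod-side annular area A_ann = π/4 × (304² − 225²) = 32820 mm^2
For equal Q, v ∝ 1/A, so v_ret/v_ext = A_cap/A_ann.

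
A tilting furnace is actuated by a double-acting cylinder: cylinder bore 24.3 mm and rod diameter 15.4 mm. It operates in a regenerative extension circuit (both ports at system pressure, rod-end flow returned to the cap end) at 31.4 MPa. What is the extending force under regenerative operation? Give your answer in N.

F ≈ 5850 N

With equal pressure on both faces, forces on the annular region cancel; the net push is pressure × rod cross-section.
Rod cross-section A_rod = π/4 × (15.4 mm)² = 186.3 mm^2
F = P × A_rod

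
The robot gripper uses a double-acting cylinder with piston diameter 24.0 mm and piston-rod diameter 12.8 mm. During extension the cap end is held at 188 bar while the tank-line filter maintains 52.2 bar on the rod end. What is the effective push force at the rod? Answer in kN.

F ≈ 6.82 kN

Cap-side area A_cap = π/4 × (24.0 mm)² = 452.4 mm^2
Rod-side annular area A_ann = π/4 × (24.0² − 12.8²) = 323.7 mm^2
Net thrust = P_cap·A_cap − P_rod·A_ann = 8.505 kN − 1.690 kN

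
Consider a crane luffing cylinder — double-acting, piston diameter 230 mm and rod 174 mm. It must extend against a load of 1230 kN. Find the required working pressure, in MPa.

P ≈ 29.6 MPa

Cap-side area A_cap = π/4 × (230 mm)² = 41550 mm^2
P = F / A = 1230 kN / A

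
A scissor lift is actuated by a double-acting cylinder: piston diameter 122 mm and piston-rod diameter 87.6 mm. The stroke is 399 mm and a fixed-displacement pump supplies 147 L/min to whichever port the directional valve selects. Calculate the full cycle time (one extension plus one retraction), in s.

Cap-side area A_cap = π/4 × (122 mm)² = 11690 mm^2
Rod-side annular area A_ann = π/4 × (122² − 87.6²) = 5663 mm^2
t_ext = A_cap·L/Q = 1.904 s
t_ret = A_ann·L/Q = 0.9222 s
t_cycle = t_ext + t_ret

t ≈ 2.83 s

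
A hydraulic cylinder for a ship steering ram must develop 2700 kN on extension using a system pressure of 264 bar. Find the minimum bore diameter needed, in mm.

Extension force acts on the full piston face: F = P × (π/4)D².
D = √(4F / (πP)) = √(4 × 2700 kN / (π × 264 bar))

D ≈ 361 mm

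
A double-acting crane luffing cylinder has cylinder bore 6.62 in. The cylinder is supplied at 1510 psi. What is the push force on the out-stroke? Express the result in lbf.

Cap-side area A_cap = π/4 × (6.62 in)² = 34.42 in^2
F = P × A_cap = 1510 psi × A_cap

F ≈ 52000 lbf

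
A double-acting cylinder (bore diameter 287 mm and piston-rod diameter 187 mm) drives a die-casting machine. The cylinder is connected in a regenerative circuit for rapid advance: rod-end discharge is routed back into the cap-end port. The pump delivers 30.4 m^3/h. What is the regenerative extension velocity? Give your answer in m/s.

v ≈ 0.307 m/s

In regeneration the rod-end outflow joins the pump flow into the cap end, so the net volume the pump must supply per unit advance equals the rod cross-section area.
Rod cross-section A_rod = π/4 × (187 mm)² = 27460 mm^2
v = Q_pump / A_rod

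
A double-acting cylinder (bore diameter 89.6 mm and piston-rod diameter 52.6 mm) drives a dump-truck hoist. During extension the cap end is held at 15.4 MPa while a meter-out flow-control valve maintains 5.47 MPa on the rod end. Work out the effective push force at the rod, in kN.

Cap-side area A_cap = π/4 × (89.6 mm)² = 6305 mm^2
Rod-side annular area A_ann = π/4 × (89.6² − 52.6²) = 4132 mm^2
Net thrust = P_cap·A_cap − P_rod·A_ann = 97.10 kN − 22.60 kN

F ≈ 74.5 kN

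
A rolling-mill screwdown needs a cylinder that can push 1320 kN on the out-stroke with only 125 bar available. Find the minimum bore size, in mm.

Extension force acts on the full piston face: F = P × (π/4)D².
D = √(4F / (πP)) = √(4 × 1320 kN / (π × 125 bar))

D ≈ 367 mm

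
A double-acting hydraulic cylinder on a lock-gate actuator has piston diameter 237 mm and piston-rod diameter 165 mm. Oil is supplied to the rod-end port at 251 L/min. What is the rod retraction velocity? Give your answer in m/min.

v ≈ 11.0 m/min

Rod-side annular area A_ann = π/4 × (237² − 165²) = 22730 mm^2
Flow into the rod-end port fills the annular volume.
v = Q / A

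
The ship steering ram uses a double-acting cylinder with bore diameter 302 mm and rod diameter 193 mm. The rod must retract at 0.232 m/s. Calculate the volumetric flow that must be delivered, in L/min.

Rod-side annular area A_ann = π/4 × (302² − 193²) = 42380 mm^2
Q = A × v

Q ≈ 590 L/min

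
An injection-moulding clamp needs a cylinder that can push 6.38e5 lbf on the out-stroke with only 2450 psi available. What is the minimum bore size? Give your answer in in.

Extension force acts on the full piston face: F = P × (π/4)D².
D = √(4F / (πP)) = √(4 × 6.38e5 lbf / (π × 2450 psi))

D ≈ 18.2 in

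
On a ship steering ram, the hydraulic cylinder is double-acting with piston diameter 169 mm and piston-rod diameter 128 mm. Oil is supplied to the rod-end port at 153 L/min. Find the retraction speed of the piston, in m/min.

v ≈ 16.0 m/min

Rod-side annular area A_ann = π/4 × (169² − 128²) = 9564 mm^2
Flow into the rod-end port fills the annular volume.
v = Q / A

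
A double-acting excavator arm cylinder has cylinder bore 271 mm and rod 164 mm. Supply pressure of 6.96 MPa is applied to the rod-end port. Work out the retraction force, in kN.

Rod-side annular area A_ann = π/4 × (271² − 164²) = 36560 mm^2
On retraction the pressure acts on the annular area (bore minus rod).
F = P × A_ann

F ≈ 254 kN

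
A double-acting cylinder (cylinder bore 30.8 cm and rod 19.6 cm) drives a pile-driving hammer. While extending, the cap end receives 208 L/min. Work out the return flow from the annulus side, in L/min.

Q_out ≈ 124 L/min

Cap-side area A_cap = π/4 × (30.8 cm)² = 745.1 cm^2
Rod-side annular area A_ann = π/4 × (30.8² − 19.6²) = 443.3 cm^2
Piston speed v = Q_in/A_cap; rod-end outflow Q_out = v × A_ann = Q_in × A_ann/A_cap.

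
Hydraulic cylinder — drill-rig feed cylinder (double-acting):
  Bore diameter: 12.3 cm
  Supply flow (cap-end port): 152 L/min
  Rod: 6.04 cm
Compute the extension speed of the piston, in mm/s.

v ≈ 213 mm/s

Cap-side area A_cap = π/4 × (12.3 cm)² = 118.8 cm^2
v = Q / A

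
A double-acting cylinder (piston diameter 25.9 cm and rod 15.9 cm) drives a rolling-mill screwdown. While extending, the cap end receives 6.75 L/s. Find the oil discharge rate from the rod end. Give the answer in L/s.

Q_out ≈ 4.21 L/s

Cap-side area A_cap = π/4 × (25.9 cm)² = 526.9 cm^2
Rod-side annular area A_ann = π/4 × (25.9² − 15.9²) = 328.3 cm^2
Piston speed v = Q_in/A_cap; rod-end outflow Q_out = v × A_ann = Q_in × A_ann/A_cap.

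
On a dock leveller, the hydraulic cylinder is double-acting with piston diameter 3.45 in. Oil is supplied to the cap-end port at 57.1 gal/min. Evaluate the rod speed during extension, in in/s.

v ≈ 23.5 in/s

Cap-side area A_cap = π/4 × (3.45 in)² = 9.348 in^2
v = Q / A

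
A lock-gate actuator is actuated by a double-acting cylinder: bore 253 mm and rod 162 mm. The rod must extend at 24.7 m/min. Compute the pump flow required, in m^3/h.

Cap-side area A_cap = π/4 × (253 mm)² = 50270 mm^2
Q = A × v

Q ≈ 74.5 m^3/h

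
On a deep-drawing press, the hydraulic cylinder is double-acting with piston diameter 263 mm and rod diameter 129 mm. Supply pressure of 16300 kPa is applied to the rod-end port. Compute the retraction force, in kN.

F ≈ 672 kN

Rod-side annular area A_ann = π/4 × (263² − 129²) = 41260 mm^2
On retraction the pressure acts on the annular area (bore minus rod).
F = P × A_ann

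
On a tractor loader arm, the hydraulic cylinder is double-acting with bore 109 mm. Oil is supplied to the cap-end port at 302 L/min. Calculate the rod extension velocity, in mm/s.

v ≈ 539 mm/s

Cap-side area A_cap = π/4 × (109 mm)² = 9331 mm^2
v = Q / A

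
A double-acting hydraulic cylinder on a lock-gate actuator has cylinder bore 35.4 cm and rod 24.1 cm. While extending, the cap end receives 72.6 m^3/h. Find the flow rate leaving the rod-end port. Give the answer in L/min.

Cap-side area A_cap = π/4 × (35.4 cm)² = 984.2 cm^2
Rod-side annular area A_ann = π/4 × (35.4² − 24.1²) = 528.1 cm^2
Piston speed v = Q_in/A_cap; rod-end outflow Q_out = v × A_ann = Q_in × A_ann/A_cap.

Q_out ≈ 649 L/min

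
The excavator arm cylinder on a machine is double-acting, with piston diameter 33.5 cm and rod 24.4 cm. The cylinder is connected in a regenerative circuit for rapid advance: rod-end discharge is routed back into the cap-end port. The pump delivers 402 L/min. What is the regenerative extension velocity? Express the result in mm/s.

v ≈ 143 mm/s

In regeneration the rod-end outflow joins the pump flow into the cap end, so the net volume the pump must supply per unit advance equals the rod cross-section area.
Rod cross-section A_rod = π/4 × (24.4 cm)² = 467.6 cm^2
v = Q_pump / A_rod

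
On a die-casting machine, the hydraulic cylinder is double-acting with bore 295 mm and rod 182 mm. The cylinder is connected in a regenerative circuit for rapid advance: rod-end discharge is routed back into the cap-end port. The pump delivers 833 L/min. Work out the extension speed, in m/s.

v ≈ 0.534 m/s

In regeneration the rod-end outflow joins the pump flow into the cap end, so the net volume the pump must supply per unit advance equals the rod cross-section area.
Rod cross-section A_rod = π/4 × (182 mm)² = 26020 mm^2
v = Q_pump / A_rod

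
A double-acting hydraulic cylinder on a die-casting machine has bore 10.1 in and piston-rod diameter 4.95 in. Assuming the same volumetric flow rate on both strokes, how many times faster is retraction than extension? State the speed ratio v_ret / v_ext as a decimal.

Cap-side area A_cap = π/4 × (10.1 in)² = 80.12 in^2
Rod-side annular area A_ann = π/4 × (10.1² − 4.95²) = 60.87 in^2
For equal Q, v ∝ 1/A, so v_ret/v_ext = A_cap/A_ann.

v_ret/v_ext ≈ 1.32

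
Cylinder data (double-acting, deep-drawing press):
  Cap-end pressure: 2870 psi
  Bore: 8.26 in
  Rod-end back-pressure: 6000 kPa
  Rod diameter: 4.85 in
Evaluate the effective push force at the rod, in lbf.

F ≈ 1.23e5 lbf

Cap-side area A_cap = π/4 × (8.26 in)² = 53.59 in^2
Rod-side annular area A_ann = π/4 × (8.26² − 4.85²) = 35.11 in^2
Net thrust = P_cap·A_cap − P_rod·A_ann = 1.538e5 lbf − 30550 lbf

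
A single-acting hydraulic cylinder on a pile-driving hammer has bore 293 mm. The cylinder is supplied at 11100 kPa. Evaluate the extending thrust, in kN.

Cap-side area A_cap = π/4 × (293 mm)² = 67430 mm^2
F = P × A_cap = 11100 kPa × A_cap

F ≈ 748 kN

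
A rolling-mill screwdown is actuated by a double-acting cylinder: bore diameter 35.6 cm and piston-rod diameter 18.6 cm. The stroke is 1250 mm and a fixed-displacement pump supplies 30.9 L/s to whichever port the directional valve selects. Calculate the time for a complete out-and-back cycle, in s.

t ≈ 6.95 s

Cap-side area A_cap = π/4 × (35.6 cm)² = 995.4 cm^2
Rod-side annular area A_ann = π/4 × (35.6² − 18.6²) = 723.7 cm^2
t_ext = A_cap·L/Q = 4.027 s
t_ret = A_ann·L/Q = 2.927 s
t_cycle = t_ext + t_ret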